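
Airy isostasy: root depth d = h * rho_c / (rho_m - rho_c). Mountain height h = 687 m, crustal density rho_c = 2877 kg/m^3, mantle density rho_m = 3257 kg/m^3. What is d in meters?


rho_m - rho_c = 3257 - 2877 = 380
d = 687 * 2877 / 380
= 1976499 / 380
= 5201.31 m

5201.31


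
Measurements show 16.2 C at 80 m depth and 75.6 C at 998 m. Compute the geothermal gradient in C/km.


dT = 75.6 - 16.2 = 59.4 C
dz = 998 - 80 = 918 m
gradient = dT/dz * 1000 = 59.4/918 * 1000 = 64.7059 C/km

64.7059


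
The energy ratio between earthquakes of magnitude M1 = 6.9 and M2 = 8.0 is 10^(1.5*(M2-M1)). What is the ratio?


M2 - M1 = 8.0 - 6.9 = 1.1
1.5 * 1.1 = 1.65
ratio = 10^1.65 = 44.67

44.67


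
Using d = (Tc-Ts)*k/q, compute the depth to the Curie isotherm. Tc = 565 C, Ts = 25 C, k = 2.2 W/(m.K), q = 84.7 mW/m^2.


T_Curie - T_surf = 565 - 25 = 540 C
Convert q to W/m^2: 84.7 mW/m^2 = 0.0847 W/m^2
d = 540 * 2.2 / 0.0847 = 14025.97 m

14025.97


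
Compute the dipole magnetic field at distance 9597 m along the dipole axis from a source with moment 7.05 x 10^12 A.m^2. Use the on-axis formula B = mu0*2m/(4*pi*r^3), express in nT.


m = 7.05 x 10^12 = 7050000000000 A.m^2
2m = 14100000000000 A.m^2
r^3 = 9597^3 = 883906819173
B = (4pi*10^-7) * 14100000000000 / (4*pi * 883906819173) * 1e9
= 17718582.566246 / 11107500678287.27 * 1e9
= 1595.1908 nT

1595.1908


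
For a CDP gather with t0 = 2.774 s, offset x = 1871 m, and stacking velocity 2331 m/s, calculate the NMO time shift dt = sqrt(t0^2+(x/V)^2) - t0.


x/Vnmo = 1871/2331 = 0.80266
(x/Vnmo)^2 = 0.644263
t0^2 = 7.695076
sqrt(7.695076 + 0.644263) = 2.887791
dt = 2.887791 - 2.774 = 0.113791

0.113791


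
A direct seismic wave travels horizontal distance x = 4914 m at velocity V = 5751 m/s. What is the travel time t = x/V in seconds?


t = x / V
= 4914 / 5751
= 0.8545 s

0.8545


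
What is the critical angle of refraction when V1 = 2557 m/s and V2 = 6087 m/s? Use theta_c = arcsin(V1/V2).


V1/V2 = 2557/6087 = 0.420076
theta_c = arcsin(0.420076) = 24.8394 degrees

24.8394


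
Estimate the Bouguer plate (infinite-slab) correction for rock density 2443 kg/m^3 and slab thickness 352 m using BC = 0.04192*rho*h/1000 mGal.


BC = 0.04192 * rho * h / 1000
= 0.04192 * 2443 * 352 / 1000
= 36.0485 mGal

36.0485


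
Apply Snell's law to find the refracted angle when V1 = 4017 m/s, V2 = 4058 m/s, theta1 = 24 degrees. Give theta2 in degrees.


sin(theta1) = sin(24 deg) = 0.406737
sin(theta2) = V2/V1 * sin(theta1) = 4058/4017 * 0.406737 = 0.410888
theta2 = arcsin(0.410888) = 24.2606 degrees

24.2606


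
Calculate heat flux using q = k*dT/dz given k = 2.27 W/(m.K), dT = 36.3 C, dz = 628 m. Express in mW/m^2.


q = k * dT / dz * 1000
= 2.27 * 36.3 / 628 * 1000
= 0.131212 * 1000
= 131.2118 mW/m^2

131.2118


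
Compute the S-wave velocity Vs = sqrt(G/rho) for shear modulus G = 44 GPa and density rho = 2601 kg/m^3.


Convert G to Pa: G = 44e9 Pa
Compute G/rho = 44e9 / 2601 = 16916570.5498
Vs = sqrt(16916570.5498) = 4112.98 m/s

4112.98


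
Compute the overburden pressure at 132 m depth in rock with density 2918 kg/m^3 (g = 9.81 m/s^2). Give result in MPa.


P = rho * g * z / 1e6
= 2918 * 9.81 * 132 / 1e6
= 3778576.56 / 1e6
= 3.7786 MPa

3.7786


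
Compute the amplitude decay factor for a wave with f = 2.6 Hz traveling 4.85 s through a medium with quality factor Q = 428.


pi*f*t/Q = pi*2.6*4.85/428 = 0.09256
A/A0 = exp(-0.09256) = 0.911595

0.911595


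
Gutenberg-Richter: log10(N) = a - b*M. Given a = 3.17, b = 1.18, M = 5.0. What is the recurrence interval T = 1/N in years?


log10(N) = 3.17 - 1.18*5.0 = -2.73
N = 10^-2.73 = 0.001862
T = 1/N = 1/0.001862 = 537.0318 years

537.0318


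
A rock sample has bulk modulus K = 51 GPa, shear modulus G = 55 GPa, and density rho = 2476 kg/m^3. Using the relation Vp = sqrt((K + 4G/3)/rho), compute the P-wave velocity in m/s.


First compute the effective modulus:
K + 4G/3 = 51e9 + 4*55e9/3 = 124333333333.33 Pa
Then divide by density:
124333333333.33 / 2476 = 50215401.1847 Pa/(kg/m^3)
Take the square root:
Vp = sqrt(50215401.1847) = 7086.28 m/s

7086.28


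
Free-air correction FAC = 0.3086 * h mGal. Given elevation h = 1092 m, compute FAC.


FAC = 0.3086 * h
= 0.3086 * 1092
= 336.9912 mGal

336.9912


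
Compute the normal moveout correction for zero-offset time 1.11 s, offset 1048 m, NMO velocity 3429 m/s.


x/Vnmo = 1048/3429 = 0.305628
(x/Vnmo)^2 = 0.093409
t0^2 = 1.2321
sqrt(1.2321 + 0.093409) = 1.151307
dt = 1.151307 - 1.11 = 0.041307

0.041307


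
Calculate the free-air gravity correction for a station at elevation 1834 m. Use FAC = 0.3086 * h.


FAC = 0.3086 * h
= 0.3086 * 1834
= 565.9724 mGal

565.9724


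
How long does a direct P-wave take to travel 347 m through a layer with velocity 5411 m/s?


t = x / V
= 347 / 5411
= 0.0641 s

0.0641


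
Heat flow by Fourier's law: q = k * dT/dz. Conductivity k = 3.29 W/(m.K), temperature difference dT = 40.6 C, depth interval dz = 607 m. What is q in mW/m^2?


q = k * dT / dz * 1000
= 3.29 * 40.6 / 607 * 1000
= 0.220056 * 1000
= 220.056 mW/m^2

220.056


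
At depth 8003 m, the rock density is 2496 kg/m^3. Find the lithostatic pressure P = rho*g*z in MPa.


P = rho * g * z / 1e6
= 2496 * 9.81 * 8003 / 1e6
= 195959537.28 / 1e6
= 195.9595 MPa

195.9595


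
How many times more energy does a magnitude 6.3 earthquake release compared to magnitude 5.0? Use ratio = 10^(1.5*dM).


M2 - M1 = 6.3 - 5.0 = 1.3
1.5 * 1.3 = 1.95
ratio = 10^1.95 = 89.13

89.13


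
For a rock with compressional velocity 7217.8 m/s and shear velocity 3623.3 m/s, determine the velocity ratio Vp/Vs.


Vp/Vs = 7217.8 / 3623.3
= 1.9921

1.9921


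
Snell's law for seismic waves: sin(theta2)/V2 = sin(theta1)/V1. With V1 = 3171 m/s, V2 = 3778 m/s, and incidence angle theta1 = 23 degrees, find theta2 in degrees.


sin(theta1) = sin(23 deg) = 0.390731
sin(theta2) = V2/V1 * sin(theta1) = 3778/3171 * 0.390731 = 0.465526
theta2 = arcsin(0.465526) = 27.7443 degrees

27.7443


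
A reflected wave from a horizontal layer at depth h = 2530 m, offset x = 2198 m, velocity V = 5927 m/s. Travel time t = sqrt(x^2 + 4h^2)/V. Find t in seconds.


x^2 + 4h^2 = 2198^2 + 4*2530^2 = 4831204 + 25603600 = 30434804
sqrt(30434804) = 5516.7748
t = 5516.7748 / 5927 = 0.9308 s

0.9308


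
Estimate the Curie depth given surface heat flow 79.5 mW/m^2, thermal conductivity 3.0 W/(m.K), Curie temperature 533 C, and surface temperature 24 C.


T_Curie - T_surf = 533 - 24 = 509 C
Convert q to W/m^2: 79.5 mW/m^2 = 0.0795 W/m^2
d = 509 * 3.0 / 0.0795 = 19207.55 m

19207.55


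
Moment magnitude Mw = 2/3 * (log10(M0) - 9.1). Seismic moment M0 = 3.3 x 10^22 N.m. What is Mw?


log10(M0) = log10(3.3 x 10^22) = 22.5185
Mw = 2/3 * (22.5185 - 9.1)
= 2/3 * 13.4185
= 8.95

8.95


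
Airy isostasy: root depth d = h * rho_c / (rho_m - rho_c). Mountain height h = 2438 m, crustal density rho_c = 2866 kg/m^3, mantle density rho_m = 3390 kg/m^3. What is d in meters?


rho_m - rho_c = 3390 - 2866 = 524
d = 2438 * 2866 / 524
= 6987308 / 524
= 13334.56 m

13334.56


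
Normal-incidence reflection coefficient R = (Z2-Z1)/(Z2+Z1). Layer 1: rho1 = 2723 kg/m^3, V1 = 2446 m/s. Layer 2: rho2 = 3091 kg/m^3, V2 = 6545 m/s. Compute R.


Z1 = 2723 * 2446 = 6660458
Z2 = 3091 * 6545 = 20230595
R = (20230595 - 6660458) / (20230595 + 6660458) = 13570137 / 26891053 = 0.5046

0.5046


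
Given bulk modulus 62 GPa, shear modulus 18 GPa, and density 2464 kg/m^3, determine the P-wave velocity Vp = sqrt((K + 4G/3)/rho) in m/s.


First compute the effective modulus:
K + 4G/3 = 62e9 + 4*18e9/3 = 86000000000.0 Pa
Then divide by density:
86000000000.0 / 2464 = 34902597.4026 Pa/(kg/m^3)
Take the square root:
Vp = sqrt(34902597.4026) = 5907.84 m/s

5907.84


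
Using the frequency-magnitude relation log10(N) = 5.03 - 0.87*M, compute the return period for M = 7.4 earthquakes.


log10(N) = 5.03 - 0.87*7.4 = -1.408
N = 10^-1.408 = 0.039084
T = 1/N = 1/0.039084 = 25.5859 years

25.5859


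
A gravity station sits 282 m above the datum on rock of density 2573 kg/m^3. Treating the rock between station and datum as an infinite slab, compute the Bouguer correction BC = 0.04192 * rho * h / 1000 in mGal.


BC = 0.04192 * rho * h / 1000
= 0.04192 * 2573 * 282 / 1000
= 30.4166 mGal

30.4166


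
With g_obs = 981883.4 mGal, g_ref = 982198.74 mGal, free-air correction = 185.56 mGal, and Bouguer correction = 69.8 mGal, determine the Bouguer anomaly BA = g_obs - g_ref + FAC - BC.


BA = g_obs - g_ref + FAC - BC
= 981883.4 - 982198.74 + 185.56 - 69.8
= -199.58 mGal

-199.58


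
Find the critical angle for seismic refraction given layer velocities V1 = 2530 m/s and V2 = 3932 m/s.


V1/V2 = 2530/3932 = 0.643438
theta_c = arcsin(0.643438) = 40.0487 degrees

40.0487


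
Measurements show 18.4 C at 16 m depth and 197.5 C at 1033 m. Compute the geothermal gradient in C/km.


dT = 197.5 - 18.4 = 179.1 C
dz = 1033 - 16 = 1017 m
gradient = dT/dz * 1000 = 179.1/1017 * 1000 = 176.1062 C/km

176.1062


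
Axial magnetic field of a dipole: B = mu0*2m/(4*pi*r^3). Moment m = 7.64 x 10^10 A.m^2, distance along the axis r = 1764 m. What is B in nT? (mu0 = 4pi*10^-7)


m = 7.64 x 10^10 = 76400000000 A.m^2
2m = 152800000000 A.m^2
r^3 = 1764^3 = 5489031744
B = (4pi*10^-7) * 152800000000 / (4*pi * 5489031744) * 1e9
= 192014.142987 / 68977207209.09 * 1e9
= 2783.7332 nT

2783.7332


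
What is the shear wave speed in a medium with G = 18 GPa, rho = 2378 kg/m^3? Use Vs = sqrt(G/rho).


Convert G to Pa: G = 18e9 Pa
Compute G/rho = 18e9 / 2378 = 7569386.0387
Vs = sqrt(7569386.0387) = 2751.25 m/s

2751.25


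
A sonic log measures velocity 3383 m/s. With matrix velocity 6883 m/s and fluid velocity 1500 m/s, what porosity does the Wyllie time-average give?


1/V - 1/Vm = 1/3383 - 1/6883 = 0.00015031
1/Vf - 1/Vm = 1/1500 - 1/6883 = 0.00052138
phi = 0.00015031 / 0.00052138 = 0.2883

0.2883


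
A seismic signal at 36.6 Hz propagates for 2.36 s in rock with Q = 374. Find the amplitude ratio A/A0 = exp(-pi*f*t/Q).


pi*f*t/Q = pi*36.6*2.36/374 = 0.725557
A/A0 = exp(-0.725557) = 0.484055

0.484055


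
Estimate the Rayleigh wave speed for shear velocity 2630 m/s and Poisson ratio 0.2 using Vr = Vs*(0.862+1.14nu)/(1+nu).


Numerator factor = 0.862 + 1.14*0.2 = 1.09
Denominator = 1 + 0.2 = 1.2
Vr = 2630 * 1.09 / 1.2 = 2388.92 m/s

2388.92


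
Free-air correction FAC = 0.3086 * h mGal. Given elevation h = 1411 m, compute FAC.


FAC = 0.3086 * h
= 0.3086 * 1411
= 435.4346 mGal

435.4346


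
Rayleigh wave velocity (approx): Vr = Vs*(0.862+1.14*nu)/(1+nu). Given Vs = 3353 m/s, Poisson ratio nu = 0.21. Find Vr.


Numerator factor = 0.862 + 1.14*0.21 = 1.1014
Denominator = 1 + 0.21 = 1.21
Vr = 3353 * 1.1014 / 1.21 = 3052.06 m/s

3052.06


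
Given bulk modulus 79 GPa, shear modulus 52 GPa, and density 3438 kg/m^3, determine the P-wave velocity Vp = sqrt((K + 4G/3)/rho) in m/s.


First compute the effective modulus:
K + 4G/3 = 79e9 + 4*52e9/3 = 148333333333.33 Pa
Then divide by density:
148333333333.33 / 3438 = 43145239.4803 Pa/(kg/m^3)
Take the square root:
Vp = sqrt(43145239.4803) = 6568.5 m/s

6568.5


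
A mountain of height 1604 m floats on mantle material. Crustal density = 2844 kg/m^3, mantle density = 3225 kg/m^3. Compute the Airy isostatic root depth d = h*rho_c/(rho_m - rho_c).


rho_m - rho_c = 3225 - 2844 = 381
d = 1604 * 2844 / 381
= 4561776 / 381
= 11973.17 m

11973.17


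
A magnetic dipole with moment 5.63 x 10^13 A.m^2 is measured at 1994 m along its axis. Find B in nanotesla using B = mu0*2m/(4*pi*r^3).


m = 5.63 x 10^13 = 56300000000000 A.m^2
2m = 112600000000000 A.m^2
r^3 = 1994^3 = 7928215784
B = (4pi*10^-7) * 112600000000000 / (4*pi * 7928215784) * 1e9
= 141497333.117684 / 99628897852.36 * 1e9
= 1420243.8867 nT

1420243.8867


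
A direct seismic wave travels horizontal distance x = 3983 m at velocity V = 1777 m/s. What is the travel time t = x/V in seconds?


t = x / V
= 3983 / 1777
= 2.2414 s

2.2414


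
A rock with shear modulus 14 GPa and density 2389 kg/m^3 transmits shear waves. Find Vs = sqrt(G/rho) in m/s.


Convert G to Pa: G = 14e9 Pa
Compute G/rho = 14e9 / 2389 = 5860192.5492
Vs = sqrt(5860192.5492) = 2420.78 m/s

2420.78


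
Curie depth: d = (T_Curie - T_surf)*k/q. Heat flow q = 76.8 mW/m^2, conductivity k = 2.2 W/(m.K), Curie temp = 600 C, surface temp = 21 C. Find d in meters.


T_Curie - T_surf = 600 - 21 = 579 C
Convert q to W/m^2: 76.8 mW/m^2 = 0.0768 W/m^2
d = 579 * 2.2 / 0.0768 = 16585.94 m

16585.94


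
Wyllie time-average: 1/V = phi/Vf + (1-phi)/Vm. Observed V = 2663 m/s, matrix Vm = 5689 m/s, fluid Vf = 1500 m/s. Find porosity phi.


1/V - 1/Vm = 1/2663 - 1/5689 = 0.00019974
1/Vf - 1/Vm = 1/1500 - 1/5689 = 0.00049089
phi = 0.00019974 / 0.00049089 = 0.4069

0.4069


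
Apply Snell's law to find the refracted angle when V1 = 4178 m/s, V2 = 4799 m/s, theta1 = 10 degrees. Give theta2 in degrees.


sin(theta1) = sin(10 deg) = 0.173648
sin(theta2) = V2/V1 * sin(theta1) = 4799/4178 * 0.173648 = 0.199458
theta2 = arcsin(0.199458) = 11.5053 degrees

11.5053


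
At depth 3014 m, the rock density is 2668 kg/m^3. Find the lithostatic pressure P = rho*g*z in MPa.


P = rho * g * z / 1e6
= 2668 * 9.81 * 3014 / 1e6
= 78885663.12 / 1e6
= 78.8857 MPa

78.8857


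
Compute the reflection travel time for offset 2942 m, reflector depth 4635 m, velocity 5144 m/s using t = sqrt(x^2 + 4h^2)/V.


x^2 + 4h^2 = 2942^2 + 4*4635^2 = 8655364 + 85932900 = 94588264
sqrt(94588264) = 9725.6498
t = 9725.6498 / 5144 = 1.8907 s

1.8907


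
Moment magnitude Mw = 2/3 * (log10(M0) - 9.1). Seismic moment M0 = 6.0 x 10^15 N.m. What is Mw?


log10(M0) = log10(6.0 x 10^15) = 15.7782
Mw = 2/3 * (15.7782 - 9.1)
= 2/3 * 6.6782
= 4.45

4.45


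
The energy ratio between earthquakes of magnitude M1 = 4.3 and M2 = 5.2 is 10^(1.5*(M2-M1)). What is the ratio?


M2 - M1 = 5.2 - 4.3 = 0.9
1.5 * 0.9 = 1.35
ratio = 10^1.35 = 22.39

22.39


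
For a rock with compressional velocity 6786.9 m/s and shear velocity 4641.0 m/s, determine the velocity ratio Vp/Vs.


Vp/Vs = 6786.9 / 4641.0
= 1.4624

1.4624


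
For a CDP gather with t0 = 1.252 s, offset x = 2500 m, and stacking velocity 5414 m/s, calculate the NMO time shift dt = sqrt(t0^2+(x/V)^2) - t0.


x/Vnmo = 2500/5414 = 0.461766
(x/Vnmo)^2 = 0.213228
t0^2 = 1.567504
sqrt(1.567504 + 0.213228) = 1.334441
dt = 1.334441 - 1.252 = 0.082441

0.082441


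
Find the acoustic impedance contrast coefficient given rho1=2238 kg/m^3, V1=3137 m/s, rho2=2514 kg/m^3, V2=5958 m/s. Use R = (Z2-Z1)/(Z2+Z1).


Z1 = 2238 * 3137 = 7020606
Z2 = 2514 * 5958 = 14978412
R = (14978412 - 7020606) / (14978412 + 7020606) = 7957806 / 21999018 = 0.3617

0.3617


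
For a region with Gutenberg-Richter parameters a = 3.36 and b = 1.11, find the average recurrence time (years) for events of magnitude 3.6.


log10(N) = 3.36 - 1.11*3.6 = -0.636
N = 10^-0.636 = 0.231206
T = 1/N = 1/0.231206 = 4.3251 years

4.3251


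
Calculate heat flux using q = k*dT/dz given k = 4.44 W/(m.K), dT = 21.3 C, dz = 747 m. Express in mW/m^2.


q = k * dT / dz * 1000
= 4.44 * 21.3 / 747 * 1000
= 0.126602 * 1000
= 126.6024 mW/m^2

126.6024


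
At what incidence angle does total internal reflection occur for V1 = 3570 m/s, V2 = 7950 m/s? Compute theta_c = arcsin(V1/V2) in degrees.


V1/V2 = 3570/7950 = 0.449057
theta_c = arcsin(0.449057) = 26.6832 degrees

26.6832


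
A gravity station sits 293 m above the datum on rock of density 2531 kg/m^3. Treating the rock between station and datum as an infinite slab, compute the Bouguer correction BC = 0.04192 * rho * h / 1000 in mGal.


BC = 0.04192 * rho * h / 1000
= 0.04192 * 2531 * 293 / 1000
= 31.0872 mGal

31.0872


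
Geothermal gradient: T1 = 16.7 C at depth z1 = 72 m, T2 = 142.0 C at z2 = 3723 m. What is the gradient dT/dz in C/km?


dT = 142.0 - 16.7 = 125.3 C
dz = 3723 - 72 = 3651 m
gradient = dT/dz * 1000 = 125.3/3651 * 1000 = 34.3194 C/km

34.3194


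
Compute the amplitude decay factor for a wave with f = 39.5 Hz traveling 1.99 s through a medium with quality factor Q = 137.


pi*f*t/Q = pi*39.5*1.99/137 = 1.802517
A/A0 = exp(-1.802517) = 0.164883

0.164883


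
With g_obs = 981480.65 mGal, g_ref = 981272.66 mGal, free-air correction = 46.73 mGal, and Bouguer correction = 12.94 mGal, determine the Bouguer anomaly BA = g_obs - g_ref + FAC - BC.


BA = g_obs - g_ref + FAC - BC
= 981480.65 - 981272.66 + 46.73 - 12.94
= 241.78 mGal

241.78


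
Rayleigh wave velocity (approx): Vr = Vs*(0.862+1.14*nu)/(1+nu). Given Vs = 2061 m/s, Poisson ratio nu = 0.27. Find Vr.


Numerator factor = 0.862 + 1.14*0.27 = 1.1698
Denominator = 1 + 0.27 = 1.27
Vr = 2061 * 1.1698 / 1.27 = 1898.39 m/s

1898.39


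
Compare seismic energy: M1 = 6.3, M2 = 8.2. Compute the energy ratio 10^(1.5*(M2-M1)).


M2 - M1 = 8.2 - 6.3 = 1.9
1.5 * 1.9 = 2.85
ratio = 10^2.85 = 707.95

707.95


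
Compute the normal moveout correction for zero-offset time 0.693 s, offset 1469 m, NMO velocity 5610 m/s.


x/Vnmo = 1469/5610 = 0.261854
(x/Vnmo)^2 = 0.068567
t0^2 = 0.480249
sqrt(0.480249 + 0.068567) = 0.740821
dt = 0.740821 - 0.693 = 0.047821

0.047821


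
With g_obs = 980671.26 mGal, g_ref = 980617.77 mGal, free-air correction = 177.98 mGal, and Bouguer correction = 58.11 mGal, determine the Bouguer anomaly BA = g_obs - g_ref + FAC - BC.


BA = g_obs - g_ref + FAC - BC
= 980671.26 - 980617.77 + 177.98 - 58.11
= 173.36 mGal

173.36


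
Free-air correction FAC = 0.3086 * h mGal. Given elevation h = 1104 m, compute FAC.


FAC = 0.3086 * h
= 0.3086 * 1104
= 340.6944 mGal

340.6944


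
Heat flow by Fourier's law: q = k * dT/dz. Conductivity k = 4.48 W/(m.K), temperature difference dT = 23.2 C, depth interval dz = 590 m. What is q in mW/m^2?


q = k * dT / dz * 1000
= 4.48 * 23.2 / 590 * 1000
= 0.176163 * 1000
= 176.1627 mW/m^2

176.1627


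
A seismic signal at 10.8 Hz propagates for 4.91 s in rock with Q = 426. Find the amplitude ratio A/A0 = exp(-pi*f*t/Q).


pi*f*t/Q = pi*10.8*4.91/426 = 0.391062
A/A0 = exp(-0.391062) = 0.676338

0.676338


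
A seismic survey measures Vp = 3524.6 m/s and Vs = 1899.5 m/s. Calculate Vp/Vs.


Vp/Vs = 3524.6 / 1899.5
= 1.8555

1.8555


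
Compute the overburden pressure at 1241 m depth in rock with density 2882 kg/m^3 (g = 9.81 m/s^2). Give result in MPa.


P = rho * g * z / 1e6
= 2882 * 9.81 * 1241 / 1e6
= 35086073.22 / 1e6
= 35.0861 MPa

35.0861


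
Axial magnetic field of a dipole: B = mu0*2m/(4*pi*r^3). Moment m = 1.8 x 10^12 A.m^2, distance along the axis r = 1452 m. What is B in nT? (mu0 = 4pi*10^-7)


m = 1.8 x 10^12 = 1800000000000 A.m^2
2m = 3600000000000 A.m^2
r^3 = 1452^3 = 3061257408
B = (4pi*10^-7) * 3600000000000 / (4*pi * 3061257408) * 1e9
= 4523893.421169 / 38468895134.88 * 1e9
= 117598.7354 nT

117598.7354


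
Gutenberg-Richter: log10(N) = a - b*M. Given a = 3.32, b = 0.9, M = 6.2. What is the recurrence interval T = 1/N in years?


log10(N) = 3.32 - 0.9*6.2 = -2.26
N = 10^-2.26 = 0.005495
T = 1/N = 1/0.005495 = 181.9701 years

181.9701


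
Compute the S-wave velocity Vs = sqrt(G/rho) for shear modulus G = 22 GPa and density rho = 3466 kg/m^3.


Convert G to Pa: G = 22e9 Pa
Compute G/rho = 22e9 / 3466 = 6347374.4951
Vs = sqrt(6347374.4951) = 2519.4 m/s

2519.4


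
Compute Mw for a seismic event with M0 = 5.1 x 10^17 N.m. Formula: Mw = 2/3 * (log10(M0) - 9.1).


log10(M0) = log10(5.1 x 10^17) = 17.7076
Mw = 2/3 * (17.7076 - 9.1)
= 2/3 * 8.6076
= 5.74

5.74


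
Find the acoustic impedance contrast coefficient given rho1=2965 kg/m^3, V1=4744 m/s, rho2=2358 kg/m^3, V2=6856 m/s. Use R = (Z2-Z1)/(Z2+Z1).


Z1 = 2965 * 4744 = 14065960
Z2 = 2358 * 6856 = 16166448
R = (16166448 - 14065960) / (16166448 + 14065960) = 2100488 / 30232408 = 0.0695

0.0695


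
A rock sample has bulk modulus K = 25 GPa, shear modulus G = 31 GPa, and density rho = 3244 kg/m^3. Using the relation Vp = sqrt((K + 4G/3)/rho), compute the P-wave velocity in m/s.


First compute the effective modulus:
K + 4G/3 = 25e9 + 4*31e9/3 = 66333333333.33 Pa
Then divide by density:
66333333333.33 / 3244 = 20448006.5762 Pa/(kg/m^3)
Take the square root:
Vp = sqrt(20448006.5762) = 4521.95 m/s

4521.95


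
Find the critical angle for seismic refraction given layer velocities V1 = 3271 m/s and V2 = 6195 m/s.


V1/V2 = 3271/6195 = 0.528006
theta_c = arcsin(0.528006) = 31.8709 degrees

31.8709


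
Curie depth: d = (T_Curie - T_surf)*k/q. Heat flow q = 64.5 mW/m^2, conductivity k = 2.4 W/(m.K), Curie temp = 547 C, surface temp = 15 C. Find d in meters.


T_Curie - T_surf = 547 - 15 = 532 C
Convert q to W/m^2: 64.5 mW/m^2 = 0.0645 W/m^2
d = 532 * 2.4 / 0.0645 = 19795.35 m

19795.35


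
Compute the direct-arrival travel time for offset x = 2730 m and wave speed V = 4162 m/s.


t = x / V
= 2730 / 4162
= 0.6559 s

0.6559


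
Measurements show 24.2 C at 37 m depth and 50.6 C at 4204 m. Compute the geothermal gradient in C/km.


dT = 50.6 - 24.2 = 26.4 C
dz = 4204 - 37 = 4167 m
gradient = dT/dz * 1000 = 26.4/4167 * 1000 = 6.3355 C/km

6.3355


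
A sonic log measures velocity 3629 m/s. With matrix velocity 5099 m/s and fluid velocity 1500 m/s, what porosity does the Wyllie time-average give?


1/V - 1/Vm = 1/3629 - 1/5099 = 7.944e-05
1/Vf - 1/Vm = 1/1500 - 1/5099 = 0.00047055
phi = 7.944e-05 / 0.00047055 = 0.1688

0.1688


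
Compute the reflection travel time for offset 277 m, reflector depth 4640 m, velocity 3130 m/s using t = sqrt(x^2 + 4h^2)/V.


x^2 + 4h^2 = 277^2 + 4*4640^2 = 76729 + 86118400 = 86195129
sqrt(86195129) = 9284.1332
t = 9284.1332 / 3130 = 2.9662 s

2.9662


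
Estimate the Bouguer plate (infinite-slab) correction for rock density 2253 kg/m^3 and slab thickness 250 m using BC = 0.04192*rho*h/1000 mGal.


BC = 0.04192 * rho * h / 1000
= 0.04192 * 2253 * 250 / 1000
= 23.6114 mGal

23.6114


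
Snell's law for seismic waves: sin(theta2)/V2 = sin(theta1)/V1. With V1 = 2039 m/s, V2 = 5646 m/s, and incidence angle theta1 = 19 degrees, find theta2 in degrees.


sin(theta1) = sin(19 deg) = 0.325568
sin(theta2) = V2/V1 * sin(theta1) = 5646/2039 * 0.325568 = 0.9015
theta2 = arcsin(0.9015) = 64.3559 degrees

64.3559


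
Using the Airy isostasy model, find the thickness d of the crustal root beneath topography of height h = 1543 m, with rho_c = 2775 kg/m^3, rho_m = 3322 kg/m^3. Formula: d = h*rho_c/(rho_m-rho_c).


rho_m - rho_c = 3322 - 2775 = 547
d = 1543 * 2775 / 547
= 4281825 / 547
= 7827.83 m

7827.83


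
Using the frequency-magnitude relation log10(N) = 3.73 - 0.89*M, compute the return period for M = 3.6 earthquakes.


log10(N) = 3.73 - 0.89*3.6 = 0.526
N = 10^0.526 = 3.357376
T = 1/N = 1/3.357376 = 0.2979 years

0.2979


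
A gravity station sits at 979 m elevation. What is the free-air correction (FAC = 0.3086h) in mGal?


FAC = 0.3086 * h
= 0.3086 * 979
= 302.1194 mGal

302.1194


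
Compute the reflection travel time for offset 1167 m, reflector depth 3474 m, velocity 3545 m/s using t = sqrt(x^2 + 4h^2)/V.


x^2 + 4h^2 = 1167^2 + 4*3474^2 = 1361889 + 48274704 = 49636593
sqrt(49636593) = 7045.3242
t = 7045.3242 / 3545 = 1.9874 s

1.9874


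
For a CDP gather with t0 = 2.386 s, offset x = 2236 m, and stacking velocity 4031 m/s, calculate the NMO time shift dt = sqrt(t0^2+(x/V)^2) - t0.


x/Vnmo = 2236/4031 = 0.554701
(x/Vnmo)^2 = 0.307693
t0^2 = 5.692996
sqrt(5.692996 + 0.307693) = 2.44963
dt = 2.44963 - 2.386 = 0.06363

0.06363


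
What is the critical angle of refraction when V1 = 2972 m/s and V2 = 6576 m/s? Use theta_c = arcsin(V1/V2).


V1/V2 = 2972/6576 = 0.451946
theta_c = arcsin(0.451946) = 26.8686 degrees

26.8686


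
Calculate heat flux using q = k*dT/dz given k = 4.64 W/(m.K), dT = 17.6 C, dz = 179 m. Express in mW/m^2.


q = k * dT / dz * 1000
= 4.64 * 17.6 / 179 * 1000
= 0.456223 * 1000
= 456.2235 mW/m^2

456.2235


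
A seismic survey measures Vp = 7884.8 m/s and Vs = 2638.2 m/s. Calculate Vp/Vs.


Vp/Vs = 7884.8 / 2638.2
= 2.9887

2.9887


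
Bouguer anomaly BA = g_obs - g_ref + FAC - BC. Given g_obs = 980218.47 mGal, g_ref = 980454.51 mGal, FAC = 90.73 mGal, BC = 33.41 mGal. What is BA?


BA = g_obs - g_ref + FAC - BC
= 980218.47 - 980454.51 + 90.73 - 33.41
= -178.72 mGal

-178.72


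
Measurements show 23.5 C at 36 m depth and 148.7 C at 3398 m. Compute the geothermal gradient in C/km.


dT = 148.7 - 23.5 = 125.2 C
dz = 3398 - 36 = 3362 m
gradient = dT/dz * 1000 = 125.2/3362 * 1000 = 37.2397 C/km

37.2397


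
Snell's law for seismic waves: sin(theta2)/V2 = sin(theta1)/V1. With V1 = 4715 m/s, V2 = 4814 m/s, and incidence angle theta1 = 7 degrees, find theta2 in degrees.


sin(theta1) = sin(7 deg) = 0.121869
sin(theta2) = V2/V1 * sin(theta1) = 4814/4715 * 0.121869 = 0.124428
theta2 = arcsin(0.124428) = 7.1477 degrees

7.1477


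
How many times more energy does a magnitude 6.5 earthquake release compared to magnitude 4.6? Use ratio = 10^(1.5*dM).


M2 - M1 = 6.5 - 4.6 = 1.9
1.5 * 1.9 = 2.85
ratio = 10^2.85 = 707.95

707.95


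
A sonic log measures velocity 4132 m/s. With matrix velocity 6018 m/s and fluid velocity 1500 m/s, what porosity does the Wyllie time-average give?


1/V - 1/Vm = 1/4132 - 1/6018 = 7.585e-05
1/Vf - 1/Vm = 1/1500 - 1/6018 = 0.0005005
phi = 7.585e-05 / 0.0005005 = 0.1515

0.1515


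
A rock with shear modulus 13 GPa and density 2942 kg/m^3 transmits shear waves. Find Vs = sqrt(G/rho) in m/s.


Convert G to Pa: G = 13e9 Pa
Compute G/rho = 13e9 / 2942 = 4418762.7464
Vs = sqrt(4418762.7464) = 2102.09 m/s

2102.09


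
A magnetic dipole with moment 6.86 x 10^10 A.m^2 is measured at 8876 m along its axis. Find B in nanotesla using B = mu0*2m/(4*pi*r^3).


m = 6.86 x 10^10 = 68600000000 A.m^2
2m = 137200000000 A.m^2
r^3 = 8876^3 = 699281245376
B = (4pi*10^-7) * 137200000000 / (4*pi * 699281245376) * 1e9
= 172410.604829 / 8787427293065.45 * 1e9
= 19.6201 nT

19.6201


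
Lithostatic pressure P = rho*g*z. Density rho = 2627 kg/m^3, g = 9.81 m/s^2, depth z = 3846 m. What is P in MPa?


P = rho * g * z / 1e6
= 2627 * 9.81 * 3846 / 1e6
= 99114766.02 / 1e6
= 99.1148 MPa

99.1148


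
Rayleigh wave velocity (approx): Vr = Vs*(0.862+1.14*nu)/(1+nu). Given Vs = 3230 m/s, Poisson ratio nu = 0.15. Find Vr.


Numerator factor = 0.862 + 1.14*0.15 = 1.033
Denominator = 1 + 0.15 = 1.15
Vr = 3230 * 1.033 / 1.15 = 2901.38 m/s

2901.38


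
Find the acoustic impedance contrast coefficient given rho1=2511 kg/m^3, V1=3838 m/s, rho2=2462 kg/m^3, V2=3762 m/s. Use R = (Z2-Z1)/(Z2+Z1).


Z1 = 2511 * 3838 = 9637218
Z2 = 2462 * 3762 = 9262044
R = (9262044 - 9637218) / (9262044 + 9637218) = -375174 / 18899262 = -0.0199

-0.0199


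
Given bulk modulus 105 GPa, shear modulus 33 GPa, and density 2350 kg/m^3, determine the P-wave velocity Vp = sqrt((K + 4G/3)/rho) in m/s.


First compute the effective modulus:
K + 4G/3 = 105e9 + 4*33e9/3 = 149000000000.0 Pa
Then divide by density:
149000000000.0 / 2350 = 63404255.3191 Pa/(kg/m^3)
Take the square root:
Vp = sqrt(63404255.3191) = 7962.68 m/s

7962.68


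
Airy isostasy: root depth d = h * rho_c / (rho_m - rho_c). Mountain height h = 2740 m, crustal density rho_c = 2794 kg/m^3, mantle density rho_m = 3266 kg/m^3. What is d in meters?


rho_m - rho_c = 3266 - 2794 = 472
d = 2740 * 2794 / 472
= 7655560 / 472
= 16219.41 m

16219.41


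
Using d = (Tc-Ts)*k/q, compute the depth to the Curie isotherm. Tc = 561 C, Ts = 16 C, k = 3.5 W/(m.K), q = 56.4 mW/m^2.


T_Curie - T_surf = 561 - 16 = 545 C
Convert q to W/m^2: 56.4 mW/m^2 = 0.0564 W/m^2
d = 545 * 3.5 / 0.0564 = 33820.92 m

33820.92


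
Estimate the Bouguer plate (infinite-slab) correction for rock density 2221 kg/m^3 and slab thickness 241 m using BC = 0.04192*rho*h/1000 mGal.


BC = 0.04192 * rho * h / 1000
= 0.04192 * 2221 * 241 / 1000
= 22.4381 mGal

22.4381


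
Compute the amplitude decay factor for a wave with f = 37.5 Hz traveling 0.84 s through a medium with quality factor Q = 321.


pi*f*t/Q = pi*37.5*0.84/321 = 0.308287
A/A0 = exp(-0.308287) = 0.734704

0.734704


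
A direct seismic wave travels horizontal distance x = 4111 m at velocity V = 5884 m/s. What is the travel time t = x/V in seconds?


t = x / V
= 4111 / 5884
= 0.6987 s

0.6987


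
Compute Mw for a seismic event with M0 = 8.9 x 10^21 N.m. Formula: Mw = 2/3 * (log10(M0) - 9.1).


log10(M0) = log10(8.9 x 10^21) = 21.9494
Mw = 2/3 * (21.9494 - 9.1)
= 2/3 * 12.8494
= 8.57

8.57


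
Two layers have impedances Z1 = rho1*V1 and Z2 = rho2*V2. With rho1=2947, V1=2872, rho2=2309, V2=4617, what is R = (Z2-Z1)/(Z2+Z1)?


Z1 = 2947 * 2872 = 8463784
Z2 = 2309 * 4617 = 10660653
R = (10660653 - 8463784) / (10660653 + 8463784) = 2196869 / 19124437 = 0.1149

0.1149


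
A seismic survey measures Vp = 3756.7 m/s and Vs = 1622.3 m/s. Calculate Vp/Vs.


Vp/Vs = 3756.7 / 1622.3
= 2.3157

2.3157


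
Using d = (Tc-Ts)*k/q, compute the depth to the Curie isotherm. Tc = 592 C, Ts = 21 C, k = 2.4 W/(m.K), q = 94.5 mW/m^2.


T_Curie - T_surf = 592 - 21 = 571 C
Convert q to W/m^2: 94.5 mW/m^2 = 0.0945 W/m^2
d = 571 * 2.4 / 0.0945 = 14501.59 m

14501.59


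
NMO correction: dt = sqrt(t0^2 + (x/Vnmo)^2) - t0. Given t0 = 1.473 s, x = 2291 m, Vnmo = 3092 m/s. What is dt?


x/Vnmo = 2291/3092 = 0.740944
(x/Vnmo)^2 = 0.548999
t0^2 = 2.169729
sqrt(2.169729 + 0.548999) = 1.648856
dt = 1.648856 - 1.473 = 0.175856

0.175856


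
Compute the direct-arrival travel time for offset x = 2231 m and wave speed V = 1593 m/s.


t = x / V
= 2231 / 1593
= 1.4005 s

1.4005


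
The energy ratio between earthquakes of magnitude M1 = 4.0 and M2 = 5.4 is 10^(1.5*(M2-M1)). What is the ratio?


M2 - M1 = 5.4 - 4.0 = 1.4
1.5 * 1.4 = 2.1
ratio = 10^2.1 = 125.89

125.89


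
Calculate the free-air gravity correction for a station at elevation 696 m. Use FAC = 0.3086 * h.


FAC = 0.3086 * h
= 0.3086 * 696
= 214.7856 mGal

214.7856


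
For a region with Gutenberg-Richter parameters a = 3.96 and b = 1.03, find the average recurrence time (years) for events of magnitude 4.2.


log10(N) = 3.96 - 1.03*4.2 = -0.366
N = 10^-0.366 = 0.430527
T = 1/N = 1/0.430527 = 2.3227 years

2.3227


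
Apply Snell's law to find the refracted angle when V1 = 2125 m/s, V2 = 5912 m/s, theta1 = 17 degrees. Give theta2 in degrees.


sin(theta1) = sin(17 deg) = 0.292372
sin(theta2) = V2/V1 * sin(theta1) = 5912/2125 * 0.292372 = 0.813412
theta2 = arcsin(0.813412) = 54.4307 degrees

54.4307


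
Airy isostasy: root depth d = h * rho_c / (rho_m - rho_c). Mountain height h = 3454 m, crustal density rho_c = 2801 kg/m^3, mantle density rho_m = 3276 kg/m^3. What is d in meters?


rho_m - rho_c = 3276 - 2801 = 475
d = 3454 * 2801 / 475
= 9674654 / 475
= 20367.69 m

20367.69


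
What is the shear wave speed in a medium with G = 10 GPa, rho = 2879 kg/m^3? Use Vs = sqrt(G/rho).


Convert G to Pa: G = 10e9 Pa
Compute G/rho = 10e9 / 2879 = 3473428.2737
Vs = sqrt(3473428.2737) = 1863.71 m/s

1863.71


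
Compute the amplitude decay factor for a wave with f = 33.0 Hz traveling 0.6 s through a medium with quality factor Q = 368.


pi*f*t/Q = pi*33.0*0.6/368 = 0.169031
A/A0 = exp(-0.169031) = 0.844482

0.844482


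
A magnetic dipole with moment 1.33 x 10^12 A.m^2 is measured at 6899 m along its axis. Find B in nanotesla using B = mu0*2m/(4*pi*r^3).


m = 1.33 x 10^12 = 1330000000000 A.m^2
2m = 2660000000000 A.m^2
r^3 = 6899^3 = 328366190699
B = (4pi*10^-7) * 2660000000000 / (4*pi * 328366190699) * 1e9
= 3342654.58342 / 4126371249548.97 * 1e9
= 810.0712 nT

810.0712


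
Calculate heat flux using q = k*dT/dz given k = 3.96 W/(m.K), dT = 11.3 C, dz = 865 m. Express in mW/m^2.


q = k * dT / dz * 1000
= 3.96 * 11.3 / 865 * 1000
= 0.051732 * 1000
= 51.7318 mW/m^2

51.7318


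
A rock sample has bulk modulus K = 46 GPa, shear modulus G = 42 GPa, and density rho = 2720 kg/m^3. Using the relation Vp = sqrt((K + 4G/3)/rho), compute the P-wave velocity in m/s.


First compute the effective modulus:
K + 4G/3 = 46e9 + 4*42e9/3 = 102000000000.0 Pa
Then divide by density:
102000000000.0 / 2720 = 37500000.0 Pa/(kg/m^3)
Take the square root:
Vp = sqrt(37500000.0) = 6123.72 m/s

6123.72


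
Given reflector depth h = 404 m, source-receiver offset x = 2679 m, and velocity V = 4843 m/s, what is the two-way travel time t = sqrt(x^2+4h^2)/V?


x^2 + 4h^2 = 2679^2 + 4*404^2 = 7177041 + 652864 = 7829905
sqrt(7829905) = 2798.1967
t = 2798.1967 / 4843 = 0.5778 s

0.5778


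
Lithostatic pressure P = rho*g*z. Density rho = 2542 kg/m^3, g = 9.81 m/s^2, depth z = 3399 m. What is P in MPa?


P = rho * g * z / 1e6
= 2542 * 9.81 * 3399 / 1e6
= 84760930.98 / 1e6
= 84.7609 MPa

84.7609


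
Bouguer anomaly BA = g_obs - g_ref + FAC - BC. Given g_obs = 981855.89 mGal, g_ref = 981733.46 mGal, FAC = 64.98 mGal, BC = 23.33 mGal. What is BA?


BA = g_obs - g_ref + FAC - BC
= 981855.89 - 981733.46 + 64.98 - 23.33
= 164.08 mGal

164.08


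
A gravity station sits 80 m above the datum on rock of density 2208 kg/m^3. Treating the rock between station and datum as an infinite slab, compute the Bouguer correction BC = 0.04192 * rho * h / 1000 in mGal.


BC = 0.04192 * rho * h / 1000
= 0.04192 * 2208 * 80 / 1000
= 7.4047 mGal

7.4047


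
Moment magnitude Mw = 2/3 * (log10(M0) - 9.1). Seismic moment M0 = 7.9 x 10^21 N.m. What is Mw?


log10(M0) = log10(7.9 x 10^21) = 21.8976
Mw = 2/3 * (21.8976 - 9.1)
= 2/3 * 12.7976
= 8.53

8.53


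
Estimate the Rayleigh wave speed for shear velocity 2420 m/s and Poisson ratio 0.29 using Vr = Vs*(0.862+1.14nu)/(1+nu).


Numerator factor = 0.862 + 1.14*0.29 = 1.1926
Denominator = 1 + 0.29 = 1.29
Vr = 2420 * 1.1926 / 1.29 = 2237.28 m/s

2237.28


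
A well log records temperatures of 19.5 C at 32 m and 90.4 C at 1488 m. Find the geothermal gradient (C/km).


dT = 90.4 - 19.5 = 70.9 C
dz = 1488 - 32 = 1456 m
gradient = dT/dz * 1000 = 70.9/1456 * 1000 = 48.6951 C/km

48.6951


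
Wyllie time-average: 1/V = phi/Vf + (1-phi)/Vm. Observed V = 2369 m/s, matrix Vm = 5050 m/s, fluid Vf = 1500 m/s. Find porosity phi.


1/V - 1/Vm = 1/2369 - 1/5050 = 0.0002241
1/Vf - 1/Vm = 1/1500 - 1/5050 = 0.00046865
phi = 0.0002241 / 0.00046865 = 0.4782

0.4782


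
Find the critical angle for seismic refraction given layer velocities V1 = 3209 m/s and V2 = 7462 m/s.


V1/V2 = 3209/7462 = 0.430046
theta_c = arcsin(0.430046) = 25.4705 degrees

25.4705


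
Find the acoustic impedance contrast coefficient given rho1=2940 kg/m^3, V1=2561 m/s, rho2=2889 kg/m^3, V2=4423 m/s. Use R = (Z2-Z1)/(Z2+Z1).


Z1 = 2940 * 2561 = 7529340
Z2 = 2889 * 4423 = 12778047
R = (12778047 - 7529340) / (12778047 + 7529340) = 5248707 / 20307387 = 0.2585

0.2585


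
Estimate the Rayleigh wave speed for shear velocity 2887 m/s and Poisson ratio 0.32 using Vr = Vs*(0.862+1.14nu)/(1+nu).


Numerator factor = 0.862 + 1.14*0.32 = 1.2268
Denominator = 1 + 0.32 = 1.32
Vr = 2887 * 1.2268 / 1.32 = 2683.16 m/s

2683.16


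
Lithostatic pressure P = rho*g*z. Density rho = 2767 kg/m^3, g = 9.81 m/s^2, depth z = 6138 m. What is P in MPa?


P = rho * g * z / 1e6
= 2767 * 9.81 * 6138 / 1e6
= 166611529.26 / 1e6
= 166.6115 MPa

166.6115


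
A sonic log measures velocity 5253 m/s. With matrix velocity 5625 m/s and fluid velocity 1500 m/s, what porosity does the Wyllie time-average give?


1/V - 1/Vm = 1/5253 - 1/5625 = 1.259e-05
1/Vf - 1/Vm = 1/1500 - 1/5625 = 0.00048889
phi = 1.259e-05 / 0.00048889 = 0.0258

0.0258


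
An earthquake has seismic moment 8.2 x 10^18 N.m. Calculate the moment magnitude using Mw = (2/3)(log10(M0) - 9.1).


log10(M0) = log10(8.2 x 10^18) = 18.9138
Mw = 2/3 * (18.9138 - 9.1)
= 2/3 * 9.8138
= 6.54

6.54


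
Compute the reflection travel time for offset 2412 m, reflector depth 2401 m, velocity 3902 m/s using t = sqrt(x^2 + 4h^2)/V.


x^2 + 4h^2 = 2412^2 + 4*2401^2 = 5817744 + 23059204 = 28876948
sqrt(28876948) = 5373.7276
t = 5373.7276 / 3902 = 1.3772 s

1.3772


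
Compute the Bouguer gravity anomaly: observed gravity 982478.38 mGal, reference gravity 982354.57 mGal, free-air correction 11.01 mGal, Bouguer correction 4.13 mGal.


BA = g_obs - g_ref + FAC - BC
= 982478.38 - 982354.57 + 11.01 - 4.13
= 130.69 mGal

130.69


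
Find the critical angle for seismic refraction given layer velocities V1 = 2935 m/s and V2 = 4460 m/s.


V1/V2 = 2935/4460 = 0.658072
theta_c = arcsin(0.658072) = 41.153 degrees

41.153


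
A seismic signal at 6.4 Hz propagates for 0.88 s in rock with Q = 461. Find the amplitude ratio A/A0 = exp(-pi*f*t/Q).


pi*f*t/Q = pi*6.4*0.88/461 = 0.038381
A/A0 = exp(-0.038381) = 0.962347

0.962347


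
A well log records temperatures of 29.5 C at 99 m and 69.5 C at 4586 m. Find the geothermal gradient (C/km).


dT = 69.5 - 29.5 = 40.0 C
dz = 4586 - 99 = 4487 m
gradient = dT/dz * 1000 = 40.0/4487 * 1000 = 8.9146 C/km

8.9146


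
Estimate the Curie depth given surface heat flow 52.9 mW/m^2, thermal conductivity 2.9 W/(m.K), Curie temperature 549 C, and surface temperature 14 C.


T_Curie - T_surf = 549 - 14 = 535 C
Convert q to W/m^2: 52.9 mW/m^2 = 0.0529 W/m^2
d = 535 * 2.9 / 0.0529 = 29328.92 m

29328.92


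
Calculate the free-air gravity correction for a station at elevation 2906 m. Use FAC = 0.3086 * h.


FAC = 0.3086 * h
= 0.3086 * 2906
= 896.7916 mGal

896.7916


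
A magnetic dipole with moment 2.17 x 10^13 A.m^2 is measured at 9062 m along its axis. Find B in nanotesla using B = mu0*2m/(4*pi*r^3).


m = 2.17 x 10^13 = 21700000000000 A.m^2
2m = 43400000000000 A.m^2
r^3 = 9062^3 = 744170026328
B = (4pi*10^-7) * 43400000000000 / (4*pi * 744170026328) * 1e9
= 54538048.466319 / 9351516350935.07 * 1e9
= 5832.0005 nT

5832.0005


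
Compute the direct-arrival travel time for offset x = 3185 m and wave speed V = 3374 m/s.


t = x / V
= 3185 / 3374
= 0.944 s

0.944


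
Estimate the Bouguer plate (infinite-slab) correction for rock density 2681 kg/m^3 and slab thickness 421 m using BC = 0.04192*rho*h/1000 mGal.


BC = 0.04192 * rho * h / 1000
= 0.04192 * 2681 * 421 / 1000
= 47.3151 mGal

47.3151


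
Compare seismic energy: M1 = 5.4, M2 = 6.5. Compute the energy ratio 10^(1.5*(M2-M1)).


M2 - M1 = 6.5 - 5.4 = 1.1
1.5 * 1.1 = 1.65
ratio = 10^1.65 = 44.67

44.67


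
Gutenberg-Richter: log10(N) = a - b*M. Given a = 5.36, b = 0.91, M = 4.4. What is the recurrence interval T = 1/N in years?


log10(N) = 5.36 - 0.91*4.4 = 1.356
N = 10^1.356 = 22.698649
T = 1/N = 1/22.698649 = 0.0441 years

0.0441


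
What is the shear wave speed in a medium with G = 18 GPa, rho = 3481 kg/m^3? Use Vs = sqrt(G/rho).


Convert G to Pa: G = 18e9 Pa
Compute G/rho = 18e9 / 3481 = 5170927.8943
Vs = sqrt(5170927.8943) = 2273.97 m/s

2273.97


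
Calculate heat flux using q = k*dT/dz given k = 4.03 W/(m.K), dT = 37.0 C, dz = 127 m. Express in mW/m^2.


q = k * dT / dz * 1000
= 4.03 * 37.0 / 127 * 1000
= 1.174094 * 1000
= 1174.0945 mW/m^2

1174.0945


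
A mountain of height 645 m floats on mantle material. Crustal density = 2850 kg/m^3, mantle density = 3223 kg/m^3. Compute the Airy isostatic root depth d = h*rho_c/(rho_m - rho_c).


rho_m - rho_c = 3223 - 2850 = 373
d = 645 * 2850 / 373
= 1838250 / 373
= 4928.28 m

4928.28


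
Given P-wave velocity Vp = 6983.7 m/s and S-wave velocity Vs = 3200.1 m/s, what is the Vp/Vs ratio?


Vp/Vs = 6983.7 / 3200.1
= 2.1823

2.1823


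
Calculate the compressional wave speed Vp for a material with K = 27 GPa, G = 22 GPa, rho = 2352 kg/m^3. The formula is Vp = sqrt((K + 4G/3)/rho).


First compute the effective modulus:
K + 4G/3 = 27e9 + 4*22e9/3 = 56333333333.33 Pa
Then divide by density:
56333333333.33 / 2352 = 23951247.1655 Pa/(kg/m^3)
Take the square root:
Vp = sqrt(23951247.1655) = 4894.0 m/s

4894.0
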